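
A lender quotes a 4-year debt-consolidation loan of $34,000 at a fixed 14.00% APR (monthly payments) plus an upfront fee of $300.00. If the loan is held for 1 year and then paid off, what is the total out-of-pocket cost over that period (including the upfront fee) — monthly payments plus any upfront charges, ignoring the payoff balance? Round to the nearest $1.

At 14.00% the monthly rate is 0.0116667, so the payment is 34,000 × 0.0116667 / (1 − 1.0116667^−48) = $929.10.
Total outlay = 12 × $929.10 + $300.00 = $11,449.20.

$11,449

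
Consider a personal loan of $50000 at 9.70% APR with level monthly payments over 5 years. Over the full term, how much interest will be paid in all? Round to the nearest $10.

Monthly rate = 9.7%/12 = 0.0080833; payment = 50,000 × 0.0080833 / (1 − (1+0.0080833)^−60) = $1,054.99.
Total paid = 60 × $1,054.99 = $63,299.40; interest = $63,299.40 − $50,000 = $13,299.40.

$13,300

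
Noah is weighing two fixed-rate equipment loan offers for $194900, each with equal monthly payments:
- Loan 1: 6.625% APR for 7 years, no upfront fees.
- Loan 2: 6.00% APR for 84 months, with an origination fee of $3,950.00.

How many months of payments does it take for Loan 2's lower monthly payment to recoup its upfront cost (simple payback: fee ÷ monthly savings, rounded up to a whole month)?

Loan 1: at 6.625% the monthly rate is 0.0055208, so the payment is 194,900 × 0.0055208 / (1 − 1.0055208^−84) = $2,905.96.
Loan 2: at 6.00% the monthly rate is 0.0050000, so the payment is 194,900 × 0.0050000 / (1 − 1.0050000^−84) = $2,847.21.
Monthly savings = $2,905.96 − $2,847.21 = $58.75.
Break-even = $3,950.00 / $58.75 = 67.23 → 68 months.

68 months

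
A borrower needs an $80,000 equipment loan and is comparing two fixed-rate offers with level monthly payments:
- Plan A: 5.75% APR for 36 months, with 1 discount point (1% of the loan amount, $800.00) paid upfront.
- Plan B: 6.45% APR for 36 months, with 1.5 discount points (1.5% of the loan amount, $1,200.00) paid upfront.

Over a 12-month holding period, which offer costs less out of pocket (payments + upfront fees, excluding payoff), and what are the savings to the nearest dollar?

Plan A: at 5.75% the monthly rate is 0.0047917, so the payment is 80,000 × 0.0047917 / (1 − 1.0047917^−36) = $2,424.70.
Plan B: monthly rate = 6.45%/12 = 0.0053750; payment = 80,000 × 0.0053750 / (1 − (1+0.0053750)^−36) = $2,450.10.
Over 12 months: Plan A costs 12 × $2,424.70 + $800.00 = $29,896.40; Plan B costs 12 × $2,450.10 + $1,200.00 = $30,601.20.
Plan A is cheaper by $30,601.20 − $29,896.40 = $704.80.

Plan A by $705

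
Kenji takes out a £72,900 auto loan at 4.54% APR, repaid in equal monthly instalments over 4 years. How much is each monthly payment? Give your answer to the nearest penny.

Monthly rate = 4.54%/12 = 0.0037833; payment = 72,900 × 0.0037833 / (1 − (1+0.0037833)^−48) = £1,663.69.

£1,663.69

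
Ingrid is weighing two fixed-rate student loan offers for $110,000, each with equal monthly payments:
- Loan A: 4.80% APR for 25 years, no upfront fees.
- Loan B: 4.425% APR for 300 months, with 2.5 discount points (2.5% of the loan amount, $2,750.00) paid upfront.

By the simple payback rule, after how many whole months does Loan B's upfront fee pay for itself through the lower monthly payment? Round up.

117 months

Loan A: monthly rate = 4.8%/12 = 0.0040000; payment = 110,000 × 0.0040000 / (1 − (1+0.0040000)^−300) = $630.30.
Loan B: monthly rate = 4.425%/12 = 0.0036875; payment = 110,000 × 0.0036875 / (1 − (1+0.0036875)^−300) = $606.74.
Monthly savings = $630.30 − $606.74 = $23.56.
Break-even = $2,750.00 / $23.56 = 116.72 → 117 months.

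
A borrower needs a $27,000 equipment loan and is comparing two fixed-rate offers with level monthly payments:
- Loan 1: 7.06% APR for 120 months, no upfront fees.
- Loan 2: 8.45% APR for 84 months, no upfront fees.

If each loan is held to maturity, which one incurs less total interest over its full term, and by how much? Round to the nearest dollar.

Loan 2 by $1,859

Loan 1: at 7.06% the monthly rate is 0.0058833, so the payment is 27,000 × 0.0058833 / (1 − 1.0058833^−120) = $314.33.
Total interest on Loan 1 = 120 × $314.33 − $27,000 = $10,719.60.
Loan 2: monthly rate = 8.45%/12 = 0.0070417; payment = 27,000 × 0.0070417 / (1 − (1+0.0070417)^−84) = $426.91.
Total interest on Loan 2 = 84 × $426.91 − $27,000 = $8,860.44.
Loan 2 is lower by $1,859.16.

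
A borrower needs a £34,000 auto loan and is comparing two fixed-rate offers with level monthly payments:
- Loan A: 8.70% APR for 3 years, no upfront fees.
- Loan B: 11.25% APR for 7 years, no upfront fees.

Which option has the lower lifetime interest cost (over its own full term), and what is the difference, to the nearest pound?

Loan A: monthly rate = 8.7%/12 = 0.0072500; payment = 34,000 × 0.0072500 / (1 − (1+0.0072500)^−36) = £1,076.45.
Total interest on Loan A = 36 × £1,076.45 − £34,000 = £4,752.20.
Loan B: monthly rate = 11.25%/12 = 0.0093750; payment = 34,000 × 0.0093750 / (1 − (1+0.0093750)^−84) = £586.64.
Total interest on Loan B = 84 × £586.64 − £34,000 = £15,277.76.
Loan A is lower by £10,525.56.

Loan A by £10,526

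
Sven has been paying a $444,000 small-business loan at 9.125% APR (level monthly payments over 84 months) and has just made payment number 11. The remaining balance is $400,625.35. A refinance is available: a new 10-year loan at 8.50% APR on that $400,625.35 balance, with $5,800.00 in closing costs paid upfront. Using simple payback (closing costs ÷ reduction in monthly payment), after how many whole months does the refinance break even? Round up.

3 months

Current payment = 444,000 × 9.125%/12 / (1 − (1+0.0076042)^−84) = $7,171.75.
Refinanced payment = 400,625.35 × 0.0070833 / (1 − (1+0.0070833)^−120) = $4,967.18.
Monthly savings = $7,171.75 − $4,967.18 = $2,204.57.
Break-even = $5,800.00 / $2,204.57 = 2.63 → 3 months.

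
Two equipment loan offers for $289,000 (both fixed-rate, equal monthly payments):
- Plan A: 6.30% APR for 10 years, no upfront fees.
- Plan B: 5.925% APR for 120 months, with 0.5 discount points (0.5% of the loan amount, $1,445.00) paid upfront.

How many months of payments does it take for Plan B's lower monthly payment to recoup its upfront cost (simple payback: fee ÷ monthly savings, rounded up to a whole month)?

27 months

Plan A: at 6.30% the monthly rate is 0.0052500, so the payment is 289,000 × 0.0052500 / (1 − 1.0052500^−120) = $3,252.20.
Plan B: at 5.925% the monthly rate is 0.0049375, so the payment is 289,000 × 0.0049375 / (1 − 1.0049375^−120) = $3,197.62.
Monthly savings = $3,252.20 − $3,197.62 = $54.58.
Break-even = $1,445.00 / $54.58 = 26.47 → 27 months.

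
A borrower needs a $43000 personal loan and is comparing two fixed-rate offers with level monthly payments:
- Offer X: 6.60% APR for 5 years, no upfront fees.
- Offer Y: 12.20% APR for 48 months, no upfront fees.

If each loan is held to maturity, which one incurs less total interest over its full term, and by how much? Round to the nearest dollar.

Offer X by $3,954

Offer X: monthly rate = 6.6%/12 = 0.0055000; payment = 43,000 × 0.0055000 / (1 − (1+0.0055000)^−60) = $843.36.
Total interest on Offer X = 60 × $843.36 − $43,000 = $7,601.60.
Offer Y: at 12.20% the monthly rate is 0.0101667, so the payment is 43,000 × 0.0101667 / (1 − 1.0101667^−48) = $1,136.58.
Total interest on Offer Y = 48 × $1,136.58 − $43,000 = $11,555.84.
Offer X is lower by $3,954.24.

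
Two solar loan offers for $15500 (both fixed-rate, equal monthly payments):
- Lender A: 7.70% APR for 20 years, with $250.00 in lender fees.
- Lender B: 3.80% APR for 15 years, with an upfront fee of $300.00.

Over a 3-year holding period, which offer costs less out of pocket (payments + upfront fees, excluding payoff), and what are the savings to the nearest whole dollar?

Lender A: monthly rate = 7.7%/12 = 0.0064167; payment = 15,500 × 0.0064167 / (1 − (1+0.0064167)^−240) = $126.77.
Lender B: monthly rate = 3.8%/12 = 0.0031667; payment = 15,500 × 0.0031667 / (1 − (1+0.0031667)^−180) = $113.10.
Over 36 months: Lender A costs 36 × $126.77 + $250.00 = $4,813.72; Lender B costs 36 × $113.10 + $300.00 = $4,371.60.
Lender B is cheaper by $4,813.72 − $4,371.60 = $442.12.

Lender B by $442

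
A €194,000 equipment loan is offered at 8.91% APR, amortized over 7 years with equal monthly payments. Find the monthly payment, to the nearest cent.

Monthly rate = 8.91%/12 = 0.0074250; payment = 194,000 × 0.0074250 / (1 − (1+0.0074250)^−84) = €3,112.43.

€3,112.43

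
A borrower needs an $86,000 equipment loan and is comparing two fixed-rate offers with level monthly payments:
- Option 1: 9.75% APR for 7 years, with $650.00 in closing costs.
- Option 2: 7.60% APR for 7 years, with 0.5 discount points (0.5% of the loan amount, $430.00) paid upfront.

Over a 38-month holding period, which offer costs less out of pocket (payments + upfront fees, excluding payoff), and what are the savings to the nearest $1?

Option 1: monthly rate = 9.75%/12 = 0.0081250; payment = 86,000 × 0.0081250 / (1 − (1+0.0081250)^−84) = $1,416.62.
Option 2: monthly rate = 7.6%/12 = 0.0063333; payment = 86,000 × 0.0063333 / (1 − (1+0.0063333)^−84) = $1,323.34.
Over 38 months: Option 1 costs 38 × $1,416.62 + $650.00 = $54,481.56; Option 2 costs 38 × $1,323.34 + $430.00 = $50,716.92.
Option 2 is cheaper by $54,481.56 − $50,716.92 = $3,764.64.

Option 2 by $3,765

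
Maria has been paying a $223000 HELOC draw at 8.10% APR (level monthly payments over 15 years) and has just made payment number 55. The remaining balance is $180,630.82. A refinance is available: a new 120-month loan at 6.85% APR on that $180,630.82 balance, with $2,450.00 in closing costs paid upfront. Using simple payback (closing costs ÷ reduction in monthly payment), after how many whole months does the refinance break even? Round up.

41 months

Current payment = 223,000 × 8.1%/12 / (1 − (1+0.0067500)^−180) = $2,144.00.
Refinanced payment = 180,630.82 × 0.0057083 / (1 − (1+0.0057083)^−120) = $2,083.34.
Monthly savings = $2,144.00 − $2,083.34 = $60.66.
Break-even = $2,450.00 / $60.66 = 40.39 → 41 months.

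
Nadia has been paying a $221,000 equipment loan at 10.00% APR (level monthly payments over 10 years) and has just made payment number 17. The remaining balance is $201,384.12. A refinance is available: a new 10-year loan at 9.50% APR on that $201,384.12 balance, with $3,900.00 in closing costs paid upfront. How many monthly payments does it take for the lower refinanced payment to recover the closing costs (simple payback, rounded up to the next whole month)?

13 months

Current payment = 221,000 × 10%/12 / (1 − (1+0.0083333)^−120) = $2,920.53.
Refinanced payment = 201,384.12 × 0.0079167 / (1 − (1+0.0079167)^−120) = $2,605.86.
Monthly savings = $2,920.53 − $2,605.86 = $314.67.
Break-even = $3,900.00 / $314.67 = 12.39 → 13 months.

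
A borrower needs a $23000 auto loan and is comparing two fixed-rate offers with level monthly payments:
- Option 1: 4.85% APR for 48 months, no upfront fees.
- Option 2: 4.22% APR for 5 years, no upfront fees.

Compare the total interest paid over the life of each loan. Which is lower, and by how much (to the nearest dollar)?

Option 1 by $203

Option 1: at 4.85% the monthly rate is 0.0040417, so the payment is 23,000 × 0.0040417 / (1 − 1.0040417^−48) = $528.11.
Total interest on Option 1 = 48 × $528.11 − $23,000 = $2,349.28.
Option 2: at 4.22% the monthly rate is 0.0035167, so the payment is 23,000 × 0.0035167 / (1 − 1.0035167^−60) = $425.87.
Total interest on Option 2 = 60 × $425.87 − $23,000 = $2,552.20.
Option 1 is lower by $202.92.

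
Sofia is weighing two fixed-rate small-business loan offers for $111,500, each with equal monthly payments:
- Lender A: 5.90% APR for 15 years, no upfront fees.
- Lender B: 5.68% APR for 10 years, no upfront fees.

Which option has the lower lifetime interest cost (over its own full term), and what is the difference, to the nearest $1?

Lender B by $21,875

Lender A: monthly rate = 5.9%/12 = 0.0049167; payment = 111,500 × 0.0049167 / (1 − (1+0.0049167)^−180) = $934.89.
Total interest on Lender A = 180 × $934.89 − $111,500 = $56,780.20.
Lender B: monthly rate = 5.68%/12 = 0.0047333; payment = 111,500 × 0.0047333 / (1 − (1+0.0047333)^−120) = $1,220.04.
Total interest on Lender B = 120 × $1,220.04 − $111,500 = $34,904.80.
Lender B is lower by $21,875.40.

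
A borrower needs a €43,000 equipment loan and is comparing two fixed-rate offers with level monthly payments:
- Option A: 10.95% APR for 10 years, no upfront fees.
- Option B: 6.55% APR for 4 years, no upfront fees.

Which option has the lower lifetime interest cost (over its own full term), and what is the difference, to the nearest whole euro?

Option A: at 10.95% the monthly rate is 0.0091250, so the payment is 43,000 × 0.0091250 / (1 − 1.0091250^−120) = €591.11.
Total interest on Option A = 120 × €591.11 − €43,000 = €27,933.20.
Option B: at 6.55% the monthly rate is 0.0054583, so the payment is 43,000 × 0.0054583 / (1 − 1.0054583^−48) = €1,020.73.
Total interest on Option B = 48 × €1,020.73 − €43,000 = €5,995.04.
Option B is lower by €21,938.16.

Option B by €21,938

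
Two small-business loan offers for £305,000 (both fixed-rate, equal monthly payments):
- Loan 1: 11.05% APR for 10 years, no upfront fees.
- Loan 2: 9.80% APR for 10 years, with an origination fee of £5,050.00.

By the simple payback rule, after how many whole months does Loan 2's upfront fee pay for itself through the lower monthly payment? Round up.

Loan 1: monthly rate = 11.05%/12 = 0.0092083; payment = 305,000 × 0.0092083 / (1 − (1+0.0092083)^−120) = £4,210.01.
Loan 2: monthly rate = 9.8%/12 = 0.0081667; payment = 305,000 × 0.0081667 / (1 − (1+0.0081667)^−120) = £3,996.89.
Monthly savings = £4,210.01 − £3,996.89 = £213.12.
Break-even = £5,050.00 / £213.12 = 23.70 → 24 months.

24 months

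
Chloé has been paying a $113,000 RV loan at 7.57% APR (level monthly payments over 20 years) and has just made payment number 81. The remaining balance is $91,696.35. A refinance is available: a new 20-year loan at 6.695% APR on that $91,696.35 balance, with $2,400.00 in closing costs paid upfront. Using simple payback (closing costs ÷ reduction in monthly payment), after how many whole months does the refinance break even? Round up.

Current payment = 113,000 × 7.57%/12 / (1 − (1+0.0063083)^−240) = $915.16.
Refinanced payment = 91,696.35 × 0.0055792 / (1 − (1+0.0055792)^−240) = $694.23.
Monthly savings = $915.16 − $694.23 = $220.93.
Break-even = $2,400.00 / $220.93 = 10.86 → 11 months.

11 months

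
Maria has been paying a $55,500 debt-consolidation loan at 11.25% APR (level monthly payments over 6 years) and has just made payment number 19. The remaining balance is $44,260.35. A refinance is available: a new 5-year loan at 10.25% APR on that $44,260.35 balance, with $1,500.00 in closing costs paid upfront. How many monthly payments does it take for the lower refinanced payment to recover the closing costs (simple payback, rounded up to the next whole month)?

13 months

Current payment = 55,500 × 11.25%/12 / (1 − (1+0.0093750)^−72) = $1,063.51.
Refinanced payment = 44,260.35 × 0.0085417 / (1 − (1+0.0085417)^−60) = $945.86.
Monthly savings = $1,063.51 − $945.86 = $117.65.
Break-even = $1,500.00 / $117.65 = 12.75 → 13 months.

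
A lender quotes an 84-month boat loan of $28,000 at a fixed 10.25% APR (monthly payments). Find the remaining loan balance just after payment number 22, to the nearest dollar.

With monthly rate i = 10.25%/12 = 0.0085417, the balance after k of n payments is P · [(1+i)^n − (1+i)^k] / [(1+i)^n − 1].
(1+0.0085417)^84 = 2.04306885 and (1+0.0085417)^22 = 1.20577034, so the balance is 28,000 × (2.04306885 − 1.20577034) / (2.04306885 − 1) = $22,476.33.

$22,476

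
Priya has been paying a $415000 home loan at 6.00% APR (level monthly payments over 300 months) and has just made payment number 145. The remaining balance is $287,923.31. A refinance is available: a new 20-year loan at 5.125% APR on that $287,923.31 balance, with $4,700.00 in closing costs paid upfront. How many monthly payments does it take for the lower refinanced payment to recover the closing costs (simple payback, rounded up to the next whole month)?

Current payment = 415,000 × 6%/12 / (1 − (1+0.0050000)^−300) = $2,673.85.
Refinanced payment = 287,923.31 × 0.0042708 / (1 − (1+0.0042708)^−240) = $1,920.10.
Monthly savings = $2,673.85 − $1,920.10 = $753.75.
Break-even = $4,700.00 / $753.75 = 6.24 → 7 months.

7 months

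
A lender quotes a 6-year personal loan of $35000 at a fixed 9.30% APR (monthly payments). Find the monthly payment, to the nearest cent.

$636.12

Monthly rate = 9.3%/12 = 0.0077500; payment = 35,000 × 0.0077500 / (1 − (1+0.0077500)^−72) = $636.12.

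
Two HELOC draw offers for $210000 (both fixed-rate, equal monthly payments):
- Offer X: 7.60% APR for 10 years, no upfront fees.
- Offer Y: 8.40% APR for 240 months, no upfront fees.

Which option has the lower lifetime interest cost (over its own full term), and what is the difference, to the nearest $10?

Offer X: monthly rate = 7.6%/12 = 0.0063333; payment = 210,000 × 0.0063333 / (1 − (1+0.0063333)^−120) = $2,503.71.
Total interest on Offer X = 120 × $2,503.71 − $210,000 = $90,445.20.
Offer Y: at 8.40% the monthly rate is 0.0070000, so the payment is 210,000 × 0.0070000 / (1 − 1.0070000^−240) = $1,809.16.
Total interest on Offer Y = 240 × $1,809.16 − $210,000 = $224,198.40.
Offer X is lower by $133,753.20.

Offer X by $133,750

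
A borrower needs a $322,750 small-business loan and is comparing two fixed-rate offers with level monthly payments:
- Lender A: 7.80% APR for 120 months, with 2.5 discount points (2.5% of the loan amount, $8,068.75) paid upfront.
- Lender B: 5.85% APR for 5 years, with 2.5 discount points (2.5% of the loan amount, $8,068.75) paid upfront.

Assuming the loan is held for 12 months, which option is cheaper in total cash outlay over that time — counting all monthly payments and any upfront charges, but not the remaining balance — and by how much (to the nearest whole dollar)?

Lender A by $28,024

Lender A: monthly rate = 7.8%/12 = 0.0065000; payment = 322,750 × 0.0065000 / (1 − (1+0.0065000)^−120) = $3,881.82.
Lender B: at 5.85% the monthly rate is 0.0048750, so the payment is 322,750 × 0.0048750 / (1 − 1.0048750^−60) = $6,217.18.
Over 12 months: Lender A costs 12 × $3,881.82 + $8,068.75 = $54,650.59; Lender B costs 12 × $6,217.18 + $8,068.75 = $82,674.91.
Lender A is cheaper by $82,674.91 − $54,650.59 = $28,024.32.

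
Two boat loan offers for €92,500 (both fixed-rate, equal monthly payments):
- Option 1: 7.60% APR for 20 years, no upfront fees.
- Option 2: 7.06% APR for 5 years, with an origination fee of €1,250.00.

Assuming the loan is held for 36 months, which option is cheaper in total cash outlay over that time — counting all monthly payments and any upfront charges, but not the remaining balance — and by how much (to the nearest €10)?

Option 1 by €40,250

Option 1: monthly rate = 7.6%/12 = 0.0063333; payment = 92,500 × 0.0063333 / (1 − (1+0.0063333)^−240) = €750.84.
Option 2: at 7.06% the monthly rate is 0.0058833, so the payment is 92,500 × 0.0058833 / (1 − 1.0058833^−60) = €1,834.23.
Over 36 months: Option 1 costs 36 × €750.84 = €27,030.24; Option 2 costs 36 × €1,834.23 + €1,250.00 = €67,282.28.
Option 1 is cheaper by €67,282.28 − €27,030.24 = €40,252.04.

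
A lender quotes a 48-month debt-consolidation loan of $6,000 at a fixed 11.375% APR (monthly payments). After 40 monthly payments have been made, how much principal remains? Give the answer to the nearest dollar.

$1,198

With monthly rate i = 11.375%/12 = 0.0094792, the balance after k of n payments is P · [(1+i)^n − (1+i)^k] / [(1+i)^n − 1].
(1+0.0094792)^48 = 1.57279929 and (1+0.0094792)^40 = 1.45845966, so the balance is 6,000 × (1.57279929 − 1.45845966) / (1.57279929 − 1) = $1,197.69.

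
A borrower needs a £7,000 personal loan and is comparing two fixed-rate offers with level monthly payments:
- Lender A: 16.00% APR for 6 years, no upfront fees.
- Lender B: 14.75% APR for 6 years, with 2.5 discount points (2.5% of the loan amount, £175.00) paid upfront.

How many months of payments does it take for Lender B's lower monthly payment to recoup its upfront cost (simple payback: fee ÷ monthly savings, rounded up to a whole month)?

37 months

Lender A: at 16.00% the monthly rate is 0.0133333, so the payment is 7,000 × 0.0133333 / (1 − 1.0133333^−72) = £151.84.
Lender B: at 14.75% the monthly rate is 0.0122917, so the payment is 7,000 × 0.0122917 / (1 − 1.0122917^−72) = £147.07.
Monthly savings = £151.84 − £147.07 = £4.77.
Break-even = £175.00 / £4.77 = 36.69 → 37 months.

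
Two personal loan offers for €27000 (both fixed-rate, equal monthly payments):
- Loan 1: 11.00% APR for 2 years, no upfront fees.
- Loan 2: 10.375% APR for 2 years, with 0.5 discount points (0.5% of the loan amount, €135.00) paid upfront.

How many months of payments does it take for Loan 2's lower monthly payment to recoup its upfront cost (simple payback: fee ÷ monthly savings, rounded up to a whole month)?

Loan 1: monthly rate = 11%/12 = 0.0091667; payment = 27,000 × 0.0091667 / (1 − (1+0.0091667)^−24) = €1,258.41.
Loan 2: at 10.375% the monthly rate is 0.0086458, so the payment is 27,000 × 0.0086458 / (1 − 1.0086458^−24) = €1,250.59.
Monthly savings = €1,258.41 − €1,250.59 = €7.82.
Break-even = €135.00 / €7.82 = 17.26 → 18 months.

18 months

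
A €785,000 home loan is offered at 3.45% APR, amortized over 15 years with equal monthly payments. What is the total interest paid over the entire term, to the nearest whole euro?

Monthly rate = 3.45%/12 = 0.0028750; payment = 785,000 × 0.0028750 / (1 − (1+0.0028750)^−180) = €5,592.57.
Total paid = 180 × €5,592.57 = €1,006,662.60; interest = €1,006,662.60 − €785,000 = €221,662.60.

€221,663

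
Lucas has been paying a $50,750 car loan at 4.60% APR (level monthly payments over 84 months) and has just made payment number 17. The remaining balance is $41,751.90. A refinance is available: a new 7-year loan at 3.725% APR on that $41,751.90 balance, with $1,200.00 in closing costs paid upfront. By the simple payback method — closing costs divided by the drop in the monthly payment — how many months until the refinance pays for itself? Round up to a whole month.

9 months

Current payment = 50,750 × 4.6%/12 / (1 − (1+0.0038333)^−84) = $707.80.
Refinanced payment = 41,751.90 × 0.0031042 / (1 − (1+0.0031042)^−84) = $565.43.
Monthly savings = $707.80 − $565.43 = $142.37.
Break-even = $1,200.00 / $142.37 = 8.43 → 9 months.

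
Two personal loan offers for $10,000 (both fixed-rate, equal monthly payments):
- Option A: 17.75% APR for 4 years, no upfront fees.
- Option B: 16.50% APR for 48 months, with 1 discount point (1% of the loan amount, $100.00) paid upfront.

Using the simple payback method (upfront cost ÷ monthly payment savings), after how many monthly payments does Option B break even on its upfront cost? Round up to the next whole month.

16 months

Option A: monthly rate = 17.75%/12 = 0.0147917; payment = 10,000 × 0.0147917 / (1 − (1+0.0147917)^−48) = $292.45.
Option B: monthly rate = 16.5%/12 = 0.0137500; payment = 10,000 × 0.0137500 / (1 − (1+0.0137500)^−48) = $285.97.
Monthly savings = $292.45 − $285.97 = $6.48.
Break-even = $100.00 / $6.48 = 15.43 → 16 months.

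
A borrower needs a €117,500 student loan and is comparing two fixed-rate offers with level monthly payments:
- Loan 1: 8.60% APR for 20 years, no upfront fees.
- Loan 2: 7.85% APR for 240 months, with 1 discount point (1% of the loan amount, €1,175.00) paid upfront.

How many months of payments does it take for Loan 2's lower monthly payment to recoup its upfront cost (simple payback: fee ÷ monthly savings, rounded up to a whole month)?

Loan 1: monthly rate = 8.6%/12 = 0.0071667; payment = 117,500 × 0.0071667 / (1 − (1+0.0071667)^−240) = €1,027.14.
Loan 2: monthly rate = 7.85%/12 = 0.0065417; payment = 117,500 × 0.0065417 / (1 − (1+0.0065417)^−240) = €971.88.
Monthly savings = €1,027.14 − €971.88 = €55.26.
Break-even = €1,175.00 / €55.26 = 21.26 → 22 months.

22 months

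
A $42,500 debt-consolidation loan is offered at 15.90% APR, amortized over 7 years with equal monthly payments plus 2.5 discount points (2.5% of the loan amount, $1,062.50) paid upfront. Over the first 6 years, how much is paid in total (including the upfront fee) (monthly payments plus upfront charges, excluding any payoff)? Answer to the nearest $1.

$61,666

At 15.90% the monthly rate is 0.0132500, so the payment is 42,500 × 0.0132500 / (1 − 1.0132500^−84) = $841.72.
Total outlay = 72 × $841.72 + $1,062.50 = $61,666.34.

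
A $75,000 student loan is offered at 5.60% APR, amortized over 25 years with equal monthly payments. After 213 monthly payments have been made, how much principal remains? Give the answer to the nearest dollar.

$33,191

With monthly rate i = 5.6%/12 = 0.0046667, the balance after k of n payments is P · [(1+i)^n − (1+i)^k] / [(1+i)^n − 1].
(1+0.0046667)^300 = 4.04201553 and (1+0.0046667)^213 = 2.69578073, so the balance is 75,000 × (4.04201553 − 2.69578073) / (4.04201553 − 1) = $33,191.02.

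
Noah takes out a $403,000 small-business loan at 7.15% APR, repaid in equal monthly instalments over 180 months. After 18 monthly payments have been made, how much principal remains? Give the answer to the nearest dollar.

$379,230

With monthly rate i = 7.15%/12 = 0.0059583, the balance after k of n payments is P · [(1+i)^n − (1+i)^k] / [(1+i)^n − 1].
(1+0.0059583)^180 = 2.91339037 and (1+0.0059583)^18 = 1.11285830, so the balance is 403,000 × (2.91339037 − 1.11285830) / (2.91339037 − 1) = $379,229.68.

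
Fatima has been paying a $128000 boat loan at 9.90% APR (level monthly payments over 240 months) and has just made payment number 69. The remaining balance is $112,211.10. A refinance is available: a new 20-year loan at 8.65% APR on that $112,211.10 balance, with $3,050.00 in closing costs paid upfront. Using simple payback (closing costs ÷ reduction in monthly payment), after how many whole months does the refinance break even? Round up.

13 months

Current payment = 128,000 × 9.9%/12 / (1 − (1+0.0082500)^−240) = $1,226.76.
Refinanced payment = 112,211.10 × 0.0072083 / (1 − (1+0.0072083)^−240) = $984.47.
Monthly savings = $1,226.76 − $984.47 = $242.29.
Break-even = $3,050.00 / $242.29 = 12.59 → 13 months.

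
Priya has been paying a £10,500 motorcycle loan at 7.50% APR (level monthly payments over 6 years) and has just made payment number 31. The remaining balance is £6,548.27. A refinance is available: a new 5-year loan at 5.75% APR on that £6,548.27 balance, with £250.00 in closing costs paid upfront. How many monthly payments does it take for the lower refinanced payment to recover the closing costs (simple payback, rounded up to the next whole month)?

Current payment = 10,500 × 7.5%/12 / (1 − (1+0.0062500)^−72) = £181.55.
Refinanced payment = 6,548.27 × 0.0047917 / (1 − (1+0.0047917)^−60) = £125.84.
Monthly savings = £181.55 − £125.84 = £55.71.
Break-even = £250.00 / £55.71 = 4.49 → 5 months.

5 months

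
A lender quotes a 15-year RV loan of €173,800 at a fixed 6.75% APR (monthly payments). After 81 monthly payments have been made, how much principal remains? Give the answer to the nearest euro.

€116,505

With monthly rate i = 6.75%/12 = 0.0056250, the balance after k of n payments is P · [(1+i)^n − (1+i)^k] / [(1+i)^n − 1].
(1+0.0056250)^180 = 2.74467584 and (1+0.0056250)^81 = 1.57514659, so the balance is 173,800 × (2.74467584 − 1.57514659) / (2.74467584 − 1) = €116,505.42.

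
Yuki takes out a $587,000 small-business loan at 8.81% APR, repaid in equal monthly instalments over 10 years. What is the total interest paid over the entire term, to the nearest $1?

$298,077

At 8.81% the monthly rate is 0.0073417, so the payment is 587,000 × 0.0073417 / (1 − 1.0073417^−120) = $7,375.64.
Total paid = 120 × $7,375.64 = $885,076.80; interest = $885,076.80 − $587,000 = $298,076.80.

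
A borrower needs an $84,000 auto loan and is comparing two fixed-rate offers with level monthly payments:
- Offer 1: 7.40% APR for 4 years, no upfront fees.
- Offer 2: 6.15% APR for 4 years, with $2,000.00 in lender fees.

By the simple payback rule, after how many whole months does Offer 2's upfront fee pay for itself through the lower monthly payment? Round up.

Offer 1: at 7.40% the monthly rate is 0.0061667, so the payment is 84,000 × 0.0061667 / (1 − 1.0061667^−48) = $2,027.11.
Offer 2: at 6.15% the monthly rate is 0.0051250, so the payment is 84,000 × 0.0051250 / (1 − 1.0051250^−48) = $1,978.52.
Monthly savings = $2,027.11 − $1,978.52 = $48.59.
Break-even = $2,000.00 / $48.59 = 41.16 → 42 months.

42 months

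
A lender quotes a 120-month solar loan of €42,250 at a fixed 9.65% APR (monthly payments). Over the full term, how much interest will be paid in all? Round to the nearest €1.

At 9.65% the monthly rate is 0.0080417, so the payment is 42,250 × 0.0080417 / (1 − 1.0080417^−120) = €550.18.
Total paid = 120 × €550.18 = €66,021.60; interest = €66,021.60 − €42,250 = €23,771.60.

€23,772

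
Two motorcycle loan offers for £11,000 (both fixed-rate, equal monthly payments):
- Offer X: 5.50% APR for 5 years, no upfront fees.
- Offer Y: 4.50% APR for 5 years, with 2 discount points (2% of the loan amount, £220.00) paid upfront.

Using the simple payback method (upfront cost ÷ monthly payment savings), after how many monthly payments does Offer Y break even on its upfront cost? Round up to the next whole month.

Offer X: at 5.50% the monthly rate is 0.0045833, so the payment is 11,000 × 0.0045833 / (1 − 1.0045833^−60) = £210.11.
Offer Y: monthly rate = 4.5%/12 = 0.0037500; payment = 11,000 × 0.0037500 / (1 − (1+0.0037500)^−60) = £205.07.
Monthly savings = £210.11 − £205.07 = £5.04.
Break-even = £220.00 / £5.04 = 43.65 → 44 months.

44 months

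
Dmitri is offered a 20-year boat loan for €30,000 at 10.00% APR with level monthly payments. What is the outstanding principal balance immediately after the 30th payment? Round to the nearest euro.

With monthly rate i = 10%/12 = 0.0083333, the balance after k of n payments is P · [(1+i)^n − (1+i)^k] / [(1+i)^n − 1].
(1+0.0083333)^240 = 7.32807363 and (1+0.0083333)^30 = 1.28269596, so the balance is 30,000 × (7.32807363 − 1.28269596) / (7.32807363 − 1) = €28,659.80.

€28,660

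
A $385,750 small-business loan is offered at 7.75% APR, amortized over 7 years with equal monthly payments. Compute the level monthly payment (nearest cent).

$5,964.45

Monthly rate = 7.75%/12 = 0.0064583; payment = 385,750 × 0.0064583 / (1 − (1+0.0064583)^−84) = $5,964.45.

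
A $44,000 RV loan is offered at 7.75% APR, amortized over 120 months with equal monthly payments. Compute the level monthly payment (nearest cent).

$528.05

At 7.75% the monthly rate is 0.0064583, so the payment is 44,000 × 0.0064583 / (1 − 1.0064583^−120) = $528.05.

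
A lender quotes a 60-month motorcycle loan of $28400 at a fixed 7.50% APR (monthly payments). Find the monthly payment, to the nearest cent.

$569.08

At 7.50% the monthly rate is 0.0062500, so the payment is 28,400 × 0.0062500 / (1 − 1.0062500^−60) = $569.08.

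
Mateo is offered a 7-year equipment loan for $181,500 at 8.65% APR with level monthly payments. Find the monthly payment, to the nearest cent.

Monthly rate = 8.65%/12 = 0.0072083; payment = 181,500 × 0.0072083 / (1 − (1+0.0072083)^−84) = $2,888.03.

$2,888.03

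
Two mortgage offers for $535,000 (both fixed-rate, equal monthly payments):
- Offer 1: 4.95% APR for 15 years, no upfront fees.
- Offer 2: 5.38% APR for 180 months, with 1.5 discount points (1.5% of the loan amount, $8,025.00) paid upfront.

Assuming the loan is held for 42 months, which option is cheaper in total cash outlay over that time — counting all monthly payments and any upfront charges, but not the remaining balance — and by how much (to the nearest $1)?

Offer 1: monthly rate = 4.95%/12 = 0.0041250; payment = 535,000 × 0.0041250 / (1 − (1+0.0041250)^−180) = $4,216.82.
Offer 2: monthly rate = 5.38%/12 = 0.0044833; payment = 535,000 × 0.0044833 / (1 − (1+0.0044833)^−180) = $4,337.40.
Over 42 months: Offer 1 costs 42 × $4,216.82 = $177,106.44; Offer 2 costs 42 × $4,337.40 + $8,025.00 = $190,195.80.
Offer 1 is cheaper by $190,195.80 − $177,106.44 = $13,089.36.

Offer 1 by $13,089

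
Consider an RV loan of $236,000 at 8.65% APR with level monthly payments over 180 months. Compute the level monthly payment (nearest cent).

$2,344.78

At 8.65% the monthly rate is 0.0072083, so the payment is 236,000 × 0.0072083 / (1 − 1.0072083^−180) = $2,344.78.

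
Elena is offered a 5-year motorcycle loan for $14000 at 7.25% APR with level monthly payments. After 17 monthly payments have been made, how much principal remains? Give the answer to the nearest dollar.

$10,533

With monthly rate i = 7.25%/12 = 0.0060417, the balance after k of n payments is P · [(1+i)^n − (1+i)^k] / [(1+i)^n − 1].
(1+0.0060417)^60 = 1.43535089 and (1+0.0060417)^17 = 1.10782575, so the balance is 14,000 × (1.43535089 − 1.10782575) / (1.43535089 − 1) = $10,532.54.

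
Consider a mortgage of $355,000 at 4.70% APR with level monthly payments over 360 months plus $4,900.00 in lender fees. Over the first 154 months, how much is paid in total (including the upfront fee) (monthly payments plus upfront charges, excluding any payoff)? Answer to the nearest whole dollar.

At 4.70% the monthly rate is 0.0039167, so the payment is 355,000 × 0.0039167 / (1 − 1.0039167^−360) = $1,841.16.
Total outlay = 154 × $1,841.16 + $4,900.00 = $288,438.64.

$288,439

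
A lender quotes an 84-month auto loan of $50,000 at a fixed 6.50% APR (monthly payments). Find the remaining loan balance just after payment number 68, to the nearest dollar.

$11,350

With monthly rate i = 6.5%/12 = 0.0054167, the balance after k of n payments is P · [(1+i)^n − (1+i)^k] / [(1+i)^n − 1].
(1+0.0054167)^84 = 1.57423925 and (1+0.0054167)^68 = 1.44388782, so the balance is 50,000 × (1.57423925 − 1.44388782) / (1.57423925 − 1) = $11,349.92.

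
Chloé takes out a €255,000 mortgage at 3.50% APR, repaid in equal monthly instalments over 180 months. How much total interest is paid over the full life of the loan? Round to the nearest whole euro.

At 3.50% the monthly rate is 0.0029167, so the payment is 255,000 × 0.0029167 / (1 − 1.0029167^−180) = €1,822.95.
Total paid = 180 × €1,822.95 = €328,131.00; interest = €328,131.00 − €255,000 = €73,131.00.

€73,131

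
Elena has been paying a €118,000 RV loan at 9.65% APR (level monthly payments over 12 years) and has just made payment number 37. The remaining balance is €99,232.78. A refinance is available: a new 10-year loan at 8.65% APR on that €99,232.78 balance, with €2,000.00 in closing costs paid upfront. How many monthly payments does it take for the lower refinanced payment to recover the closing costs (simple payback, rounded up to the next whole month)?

14 months

Current payment = 118,000 × 9.65%/12 / (1 − (1+0.0080417)^−144) = €1,386.44.
Refinanced payment = 99,232.78 × 0.0072083 / (1 − (1+0.0072083)^−120) = €1,238.32.
Monthly savings = €1,386.44 − €1,238.32 = €148.12.
Break-even = €2,000.00 / €148.12 = 13.50 → 14 months.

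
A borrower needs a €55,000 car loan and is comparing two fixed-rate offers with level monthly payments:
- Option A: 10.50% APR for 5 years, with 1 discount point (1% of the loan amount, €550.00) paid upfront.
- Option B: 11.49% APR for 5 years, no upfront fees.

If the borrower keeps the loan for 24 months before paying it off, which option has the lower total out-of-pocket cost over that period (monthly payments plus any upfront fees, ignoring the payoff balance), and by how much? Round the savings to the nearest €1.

Option A: monthly rate = 10.5%/12 = 0.0087500; payment = 55,000 × 0.0087500 / (1 − (1+0.0087500)^−60) = €1,182.16.
Option B: monthly rate = 11.49%/12 = 0.0095750; payment = 55,000 × 0.0095750 / (1 − (1+0.0095750)^−60) = €1,209.32.
Over 24 months: Option A costs 24 × €1,182.16 + €550.00 = €28,921.84; Option B costs 24 × €1,209.32 = €29,023.68.
Option A is cheaper by €29,023.68 − €28,921.84 = €101.84.

Option A by €102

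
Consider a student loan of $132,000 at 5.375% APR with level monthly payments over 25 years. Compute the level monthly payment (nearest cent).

$800.77

At 5.375% the monthly rate is 0.0044792, so the payment is 132,000 × 0.0044792 / (1 − 1.0044792^−300) = $800.77.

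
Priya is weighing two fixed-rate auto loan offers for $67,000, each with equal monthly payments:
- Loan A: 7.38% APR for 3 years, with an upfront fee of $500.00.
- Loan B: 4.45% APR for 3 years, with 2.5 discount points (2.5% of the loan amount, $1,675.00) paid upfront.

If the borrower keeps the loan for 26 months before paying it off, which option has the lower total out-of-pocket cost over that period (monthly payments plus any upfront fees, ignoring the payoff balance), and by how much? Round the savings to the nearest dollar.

Loan B by $1,136

Loan A: monthly rate = 7.38%/12 = 0.0061500; payment = 67,000 × 0.0061500 / (1 − (1+0.0061500)^−36) = $2,080.43.
Loan B: monthly rate = 4.45%/12 = 0.0037083; payment = 67,000 × 0.0037083 / (1 − (1+0.0037083)^−36) = $1,991.55.
Over 26 months: Loan A costs 26 × $2,080.43 + $500.00 = $54,591.18; Loan B costs 26 × $1,991.55 + $1,675.00 = $53,455.30.
Loan B is cheaper by $54,591.18 − $53,455.30 = $1,135.88.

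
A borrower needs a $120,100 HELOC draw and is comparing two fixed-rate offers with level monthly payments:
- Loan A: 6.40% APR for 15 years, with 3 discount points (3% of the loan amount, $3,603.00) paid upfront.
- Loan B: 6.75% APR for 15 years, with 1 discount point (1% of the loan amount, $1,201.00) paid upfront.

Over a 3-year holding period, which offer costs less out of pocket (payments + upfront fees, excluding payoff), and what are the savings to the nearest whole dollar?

Loan B by $1,568

Loan A: monthly rate = 6.4%/12 = 0.0053333; payment = 120,100 × 0.0053333 / (1 − (1+0.0053333)^−180) = $1,039.61.
Loan B: at 6.75% the monthly rate is 0.0056250, so the payment is 120,100 × 0.0056250 / (1 − 1.0056250^−180) = $1,062.78.
Over 36 months: Loan A costs 36 × $1,039.61 + $3,603.00 = $41,028.96; Loan B costs 36 × $1,062.78 + $1,201.00 = $39,461.08.
Loan B is cheaper by $41,028.96 − $39,461.08 = $1,567.88.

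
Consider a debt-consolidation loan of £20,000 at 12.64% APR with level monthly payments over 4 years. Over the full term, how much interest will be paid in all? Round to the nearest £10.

At 12.64% the monthly rate is 0.0105333, so the payment is 20,000 × 0.0105333 / (1 − 1.0105333^−48) = £532.98.
Total paid = 48 × £532.98 = £25,583.04; interest = £25,583.04 − £20,000 = £5,583.04.

£5,580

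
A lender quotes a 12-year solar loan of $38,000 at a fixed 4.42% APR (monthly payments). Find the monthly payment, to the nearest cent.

$340.50

Monthly rate = 4.42%/12 = 0.0036833; payment = 38,000 × 0.0036833 / (1 − (1+0.0036833)^−144) = $340.50.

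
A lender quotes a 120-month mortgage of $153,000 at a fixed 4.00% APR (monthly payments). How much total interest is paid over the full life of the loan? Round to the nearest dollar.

At 4.00% the monthly rate is 0.0033333, so the payment is 153,000 × 0.0033333 / (1 − 1.0033333^−120) = $1,549.05.
Total paid = 120 × $1,549.05 = $185,886.00; interest = $185,886.00 − $153,000 = $32,886.00.

$32,886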